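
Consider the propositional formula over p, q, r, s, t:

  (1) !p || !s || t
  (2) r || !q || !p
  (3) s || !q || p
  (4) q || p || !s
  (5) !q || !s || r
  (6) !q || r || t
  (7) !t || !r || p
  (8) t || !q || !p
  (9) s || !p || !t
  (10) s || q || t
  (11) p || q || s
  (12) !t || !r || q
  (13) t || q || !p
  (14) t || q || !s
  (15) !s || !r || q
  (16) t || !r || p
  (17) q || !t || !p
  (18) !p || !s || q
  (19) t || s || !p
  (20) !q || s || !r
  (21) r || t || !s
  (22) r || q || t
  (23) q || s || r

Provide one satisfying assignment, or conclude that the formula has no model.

Branch on p: set p = true.
Branch on s: set s = true.
From the singleton clause (t), t = true.
From the singleton clause (q), q = true.
From the singleton clause (r), r = true.
All clauses are satisfied.

p=true; q=true; r=true; s=true; t=true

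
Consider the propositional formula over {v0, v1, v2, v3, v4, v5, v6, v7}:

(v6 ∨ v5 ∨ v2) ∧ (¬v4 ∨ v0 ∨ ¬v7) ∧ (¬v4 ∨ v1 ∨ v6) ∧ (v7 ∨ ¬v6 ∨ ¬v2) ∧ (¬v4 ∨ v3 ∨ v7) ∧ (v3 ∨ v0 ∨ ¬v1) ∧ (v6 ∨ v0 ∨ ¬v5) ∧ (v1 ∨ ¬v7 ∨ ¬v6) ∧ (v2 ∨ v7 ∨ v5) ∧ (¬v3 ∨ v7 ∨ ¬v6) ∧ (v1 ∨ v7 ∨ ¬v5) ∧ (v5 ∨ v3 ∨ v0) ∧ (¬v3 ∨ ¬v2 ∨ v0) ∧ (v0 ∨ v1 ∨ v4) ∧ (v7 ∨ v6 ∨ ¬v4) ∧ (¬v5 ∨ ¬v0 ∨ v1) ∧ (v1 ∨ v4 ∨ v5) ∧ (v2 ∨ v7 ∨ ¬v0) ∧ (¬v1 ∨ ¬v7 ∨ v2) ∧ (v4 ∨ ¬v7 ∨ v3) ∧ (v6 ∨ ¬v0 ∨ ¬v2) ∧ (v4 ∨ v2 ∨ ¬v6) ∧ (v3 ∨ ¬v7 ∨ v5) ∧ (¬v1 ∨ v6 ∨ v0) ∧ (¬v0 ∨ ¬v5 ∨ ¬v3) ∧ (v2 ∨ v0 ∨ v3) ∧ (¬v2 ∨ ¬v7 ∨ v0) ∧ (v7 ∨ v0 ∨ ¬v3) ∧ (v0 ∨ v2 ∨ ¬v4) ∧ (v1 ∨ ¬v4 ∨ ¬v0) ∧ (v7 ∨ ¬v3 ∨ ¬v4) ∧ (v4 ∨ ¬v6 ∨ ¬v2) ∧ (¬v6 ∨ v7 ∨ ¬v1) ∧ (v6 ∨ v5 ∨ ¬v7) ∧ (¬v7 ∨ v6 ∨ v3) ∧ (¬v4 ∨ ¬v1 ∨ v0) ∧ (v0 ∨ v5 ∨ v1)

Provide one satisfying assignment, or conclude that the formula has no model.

v0: True; v1: True; v2: True; v3: False; v4: True; v5: True; v6: True; v7: True

Case v6 = True:
Case v7 = True:
(v1) alone gives v1 = True.
(v2) alone gives v2 = True.
(v0) alone gives v0 = True.
(v4) alone gives v4 = True.
Case v3 = False:
(v5) alone gives v5 = True.
Every clause now holds.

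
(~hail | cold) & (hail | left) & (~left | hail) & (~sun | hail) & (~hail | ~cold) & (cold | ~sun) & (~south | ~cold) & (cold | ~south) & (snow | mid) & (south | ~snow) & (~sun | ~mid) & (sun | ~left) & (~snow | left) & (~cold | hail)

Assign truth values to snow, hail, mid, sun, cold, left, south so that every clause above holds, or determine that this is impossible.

Branch on hail: set hail = 0.
The clause (left) is unit, so left = 1.
Now (~left) is unsatisfied and unit — conflict.
Backtrack on hail: now try hail = 1.
The clause (cold) is unit, so cold = 1.
Now (~cold) is unsatisfied and unit — conflict.
Neither hail = 1 nor hail = 0 works.

UNSATISFIABLE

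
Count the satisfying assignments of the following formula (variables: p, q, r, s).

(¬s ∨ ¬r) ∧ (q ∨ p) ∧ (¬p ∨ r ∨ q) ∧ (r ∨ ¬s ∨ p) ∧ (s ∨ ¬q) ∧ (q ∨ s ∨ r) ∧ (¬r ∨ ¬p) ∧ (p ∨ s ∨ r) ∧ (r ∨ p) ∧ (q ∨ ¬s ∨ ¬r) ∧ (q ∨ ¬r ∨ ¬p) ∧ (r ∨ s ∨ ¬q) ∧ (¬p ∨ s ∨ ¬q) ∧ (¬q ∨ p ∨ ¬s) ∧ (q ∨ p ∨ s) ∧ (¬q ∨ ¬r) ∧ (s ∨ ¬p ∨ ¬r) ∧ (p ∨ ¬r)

1

There are 2^4 = 16 truth assignments over (p, q, r, s).
Check each against the 18 clauses (columns in the order p, q, r, s):
  F F F F  ✗ fails (q ∨ p)
  F F F T  ✗ fails (q ∨ p)
  F F T F  ✗ fails (q ∨ p)
  F F T T  ✗ fails (¬s ∨ ¬r)
  F T F F  ✗ fails (s ∨ ¬q)
  F T F T  ✗ fails (r ∨ ¬s ∨ p)
  F T T F  ✗ fails (s ∨ ¬q)
  F T T T  ✗ fails (¬s ∨ ¬r)
  T F F F  ✗ fails (¬p ∨ r ∨ q)
  T F F T  ✗ fails (¬p ∨ r ∨ q)
  T F T F  ✗ fails (¬r ∨ ¬p)
  T F T T  ✗ fails (¬s ∨ ¬r)
  T T F F  ✗ fails (s ∨ ¬q)
  T T F T  ✓ satisfies all
  T T T F  ✗ fails (s ∨ ¬q)
  T T T T  ✗ fails (¬s ∨ ¬r)
1 of the 16 rows is a model.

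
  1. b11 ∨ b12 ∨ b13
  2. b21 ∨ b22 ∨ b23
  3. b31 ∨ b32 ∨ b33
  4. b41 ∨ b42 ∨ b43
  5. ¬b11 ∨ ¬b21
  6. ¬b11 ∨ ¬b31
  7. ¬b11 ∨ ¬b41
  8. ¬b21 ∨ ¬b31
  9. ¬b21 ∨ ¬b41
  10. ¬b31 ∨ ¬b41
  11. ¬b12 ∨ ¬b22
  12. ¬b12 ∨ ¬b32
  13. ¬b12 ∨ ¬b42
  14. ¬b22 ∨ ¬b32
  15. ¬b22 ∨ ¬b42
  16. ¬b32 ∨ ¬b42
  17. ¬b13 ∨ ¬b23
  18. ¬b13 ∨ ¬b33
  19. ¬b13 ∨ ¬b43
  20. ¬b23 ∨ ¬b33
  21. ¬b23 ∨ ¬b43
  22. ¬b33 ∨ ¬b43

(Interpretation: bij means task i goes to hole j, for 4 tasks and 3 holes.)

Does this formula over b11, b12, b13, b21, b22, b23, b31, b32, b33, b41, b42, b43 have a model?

Unsatisfiable

Suppose b11 = False.
Suppose b12 = True.
(¬b22) alone gives b22 = False.
(¬b32) alone gives b32 = False.
(¬b42) alone gives b42 = False.
Suppose b21 = True.
(¬b31) alone gives b31 = False.
(b33) alone gives b33 = True.
(¬b41) alone gives b41 = False.
(b43) alone gives b43 = True.
Now (¬b43) is unsatisfied and unit — conflict.
So b21 must be the other value — set b21 = False.
(b23) alone gives b23 = True.
(¬b13) alone gives b13 = False.
(¬b33) alone gives b33 = False.
(b31) alone gives b31 = True.
(¬b41) alone gives b41 = False.
(b43) alone gives b43 = True.
Now (¬b43) is unsatisfied and unit — conflict.
Neither b21 = True nor b21 = False works.
So b12 must be the other value — set b12 = False.
(b13) alone gives b13 = True.
(¬b23) alone gives b23 = False.
(¬b33) alone gives b33 = False.
(¬b43) alone gives b43 = False.
Suppose b21 = True.
(¬b31) alone gives b31 = False.
(b32) alone gives b32 = True.
(¬b41) alone gives b41 = False.
(b42) alone gives b42 = True.
Now (¬b42) is unsatisfied and unit — conflict.
So b21 must be the other value — set b21 = False.
(b22) alone gives b22 = True.
(¬b32) alone gives b32 = False.
(b31) alone gives b31 = True.
(¬b41) alone gives b41 = False.
(b42) alone gives b42 = True.
Now (¬b42) is unsatisfied and unit — conflict.
Neither b21 = True nor b21 = False works.
Neither b12 = True nor b12 = False works.
So b11 must be the other value — set b11 = True.
(¬b21) alone gives b21 = False.
(¬b31) alone gives b31 = False.
(¬b41) alone gives b41 = False.
Suppose b22 = True.
(¬b12) alone gives b12 = False.
(¬b32) alone gives b32 = False.
(b33) alone gives b33 = True.
(¬b42) alone gives b42 = False.
(b43) alone gives b43 = True.
Now (¬b43) is unsatisfied and unit — conflict.
So b22 must be the other value — set b22 = False.
(b23) alone gives b23 = True.
(¬b13) alone gives b13 = False.
(¬b33) alone gives b33 = False.
(b32) alone gives b32 = True.
(¬b12) alone gives b12 = False.
(¬b42) alone gives b42 = False.
(b43) alone gives b43 = True.
Now (¬b43) is unsatisfied and unit — conflict.
Neither b22 = True nor b22 = False works.
Neither b11 = True nor b11 = False works.
No assignment satisfies every clause.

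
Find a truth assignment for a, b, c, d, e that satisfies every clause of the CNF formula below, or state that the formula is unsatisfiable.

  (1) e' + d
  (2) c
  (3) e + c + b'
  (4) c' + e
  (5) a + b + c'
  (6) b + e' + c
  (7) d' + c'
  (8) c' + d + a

Unit clause (c) forces c = 1.
Unit clause (e) forces e = 1.
Unit clause (d) forces d = 1.
But (d') is also a unit clause — contradiction.

UNSATISFIABLE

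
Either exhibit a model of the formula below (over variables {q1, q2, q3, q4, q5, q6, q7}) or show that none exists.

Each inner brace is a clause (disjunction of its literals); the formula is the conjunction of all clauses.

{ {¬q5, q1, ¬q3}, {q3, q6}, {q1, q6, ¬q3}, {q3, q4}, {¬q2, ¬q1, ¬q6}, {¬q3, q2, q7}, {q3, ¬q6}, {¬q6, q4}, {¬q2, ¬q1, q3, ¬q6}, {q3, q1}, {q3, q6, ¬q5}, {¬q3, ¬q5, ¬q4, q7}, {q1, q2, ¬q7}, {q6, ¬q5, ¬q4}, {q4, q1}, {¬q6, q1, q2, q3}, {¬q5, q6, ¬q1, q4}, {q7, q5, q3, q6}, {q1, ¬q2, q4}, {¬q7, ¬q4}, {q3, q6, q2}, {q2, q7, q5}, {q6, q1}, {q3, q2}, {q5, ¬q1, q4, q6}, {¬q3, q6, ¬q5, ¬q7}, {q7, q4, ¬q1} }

Try q3 = True.
Try q5 = False.
Try q1 = False.
Unit clause (q6) forces q6 = True.
Unit clause (q4) forces q4 = True.
Unit clause (¬q7) forces q7 = False.
Unit clause (q2) forces q2 = True.
All clauses are satisfied.

q1 ↦ False,  q2 ↦ True,  q3 ↦ True,  q4 ↦ True,  q5 ↦ False,  q6 ↦ True,  q7 ↦ False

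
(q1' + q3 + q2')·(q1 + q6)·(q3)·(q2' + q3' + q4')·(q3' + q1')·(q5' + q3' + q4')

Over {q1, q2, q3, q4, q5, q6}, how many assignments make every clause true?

5

There are 2^6 = 64 truth assignments over (q1, q2, q3, q4, q5, q6).
Split on q2. With q2 = 1, the clauses containing q2 are satisfied and q2' drops from the rest; 2 of the 2^5 = 32 assignments to the other variables satisfy what remains.
With q2 = 0, by the same count on the reduced clause set, 3 assignments work.
Total: 2 + 3 = 5.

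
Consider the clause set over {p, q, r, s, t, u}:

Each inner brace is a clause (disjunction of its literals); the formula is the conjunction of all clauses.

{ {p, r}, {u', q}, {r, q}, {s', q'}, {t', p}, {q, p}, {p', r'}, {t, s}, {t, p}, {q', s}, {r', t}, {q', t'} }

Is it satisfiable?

Unsatisfiable

Case p = 1:
The clause (r') is unit, so r = 0.
The clause (q) is unit, so q = 1.
The clause (s') is unit, so s = 0.
Now (s) is unsatisfied and unit — conflict.
Undo p and try p = 0.
The clause (r) is unit, so r = 1.
The clause (t') is unit, so t = 0.
Now (t) is unsatisfied and unit — conflict.
Both values of p lead to a conflict.
No assignment satisfies every clause.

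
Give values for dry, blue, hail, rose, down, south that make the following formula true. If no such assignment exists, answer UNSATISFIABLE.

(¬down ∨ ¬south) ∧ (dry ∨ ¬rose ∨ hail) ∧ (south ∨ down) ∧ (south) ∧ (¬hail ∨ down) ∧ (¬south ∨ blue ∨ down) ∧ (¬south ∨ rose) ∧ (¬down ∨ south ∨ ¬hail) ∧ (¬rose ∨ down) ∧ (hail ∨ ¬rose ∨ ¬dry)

UNSATISFIABLE

From the singleton clause (south), south = True.
From the singleton clause (¬down), down = False.
From the singleton clause (¬hail), hail = False.
From the singleton clause (blue), blue = True.
From the singleton clause (rose), rose = True.
Now (¬rose) is unsatisfied and unit — conflict.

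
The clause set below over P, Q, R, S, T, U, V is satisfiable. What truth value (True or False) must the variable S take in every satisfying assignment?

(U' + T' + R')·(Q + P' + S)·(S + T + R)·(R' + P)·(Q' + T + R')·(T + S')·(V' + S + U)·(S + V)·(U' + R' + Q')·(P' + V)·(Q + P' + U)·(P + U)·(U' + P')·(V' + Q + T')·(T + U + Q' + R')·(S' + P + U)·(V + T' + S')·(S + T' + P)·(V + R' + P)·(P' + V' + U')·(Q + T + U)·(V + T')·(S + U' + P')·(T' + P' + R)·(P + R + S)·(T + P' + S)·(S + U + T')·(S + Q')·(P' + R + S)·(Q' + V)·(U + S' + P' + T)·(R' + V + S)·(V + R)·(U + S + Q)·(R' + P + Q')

True

Suppose S = 0.
Unit clause (V) forces V = 1.
Unit clause (U) forces U = 1.
Unit clause (P') forces P = 0.
Unit clause (R') forces R = 0.
But (R) is also a unit clause — contradiction.
So every satisfying assignment has S = True.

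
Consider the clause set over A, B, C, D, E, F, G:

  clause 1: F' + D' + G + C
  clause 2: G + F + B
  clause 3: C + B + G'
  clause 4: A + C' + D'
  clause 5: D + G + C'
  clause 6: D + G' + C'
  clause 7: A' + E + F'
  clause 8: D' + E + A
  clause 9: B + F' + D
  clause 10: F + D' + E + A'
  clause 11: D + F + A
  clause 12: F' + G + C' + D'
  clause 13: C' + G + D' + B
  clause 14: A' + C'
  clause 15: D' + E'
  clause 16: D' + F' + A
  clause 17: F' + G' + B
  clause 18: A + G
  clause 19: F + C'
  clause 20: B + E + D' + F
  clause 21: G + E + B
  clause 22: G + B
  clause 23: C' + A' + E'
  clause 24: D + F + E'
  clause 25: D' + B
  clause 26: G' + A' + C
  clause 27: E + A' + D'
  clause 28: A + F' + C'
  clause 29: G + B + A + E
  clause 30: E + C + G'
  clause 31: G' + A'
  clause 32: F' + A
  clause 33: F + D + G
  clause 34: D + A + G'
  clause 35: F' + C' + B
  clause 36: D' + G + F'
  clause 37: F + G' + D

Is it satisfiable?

Case A = 1:
Unit clause (C') forces C = 0.
Unit clause (G') forces G = 0.
Unit clause (B) forces B = 1.
Case F = 1:
Unit clause (D') forces D = 0.
Unit clause (E) forces E = 1.
Every clause now holds.
A satisfying assignment: A: 1,  B: 1,  C: 0,  D: 0,  E: 1,  F: 1,  G: 0.

Yes, satisfiable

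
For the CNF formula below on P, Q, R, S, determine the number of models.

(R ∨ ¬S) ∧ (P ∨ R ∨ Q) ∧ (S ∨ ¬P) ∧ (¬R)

There are 2^4 = 16 truth assignments over (P, Q, R, S).
Check each against the 4 clauses (columns in the order P, Q, R, S):
  F F F F  ✗ fails (P ∨ R ∨ Q)
  F F F T  ✗ fails (R ∨ ¬S)
  F F T F  ✗ fails (¬R)
  F F T T  ✗ fails (¬R)
  F T F F  ✓ satisfies all
  F T F T  ✗ fails (R ∨ ¬S)
  F T T F  ✗ fails (¬R)
  F T T T  ✗ fails (¬R)
  T F F F  ✗ fails (S ∨ ¬P)
  T F F T  ✗ fails (R ∨ ¬S)
  T F T F  ✗ fails (S ∨ ¬P)
  T F T T  ✗ fails (¬R)
  T T F F  ✗ fails (S ∨ ¬P)
  T T F T  ✗ fails (R ∨ ¬S)
  T T T F  ✗ fails (S ∨ ¬P)
  T T T T  ✗ fails (¬R)
1 of the 16 rows is a model.

1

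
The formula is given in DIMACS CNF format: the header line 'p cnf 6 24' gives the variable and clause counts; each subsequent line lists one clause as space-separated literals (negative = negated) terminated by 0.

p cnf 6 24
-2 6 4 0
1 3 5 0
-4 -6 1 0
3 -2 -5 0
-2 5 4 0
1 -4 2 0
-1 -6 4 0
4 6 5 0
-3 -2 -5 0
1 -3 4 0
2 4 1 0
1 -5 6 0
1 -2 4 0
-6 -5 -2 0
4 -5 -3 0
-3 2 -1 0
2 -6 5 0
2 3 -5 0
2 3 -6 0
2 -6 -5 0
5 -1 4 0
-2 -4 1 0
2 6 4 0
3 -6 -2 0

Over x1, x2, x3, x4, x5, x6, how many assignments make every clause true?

4

There are 2^6 = 64 truth assignments over (x1, x2, x3, x4, x5, x6).
Split on x4. With x4 = True, the clauses containing x4 are satisfied and ¬x4 drops from the rest; 4 of the 2^5 = 32 assignments to the other variables satisfy what remains.
With x4 = False, by the same count on the reduced clause set, 0 assignments work.
Total: 4 + 0 = 4.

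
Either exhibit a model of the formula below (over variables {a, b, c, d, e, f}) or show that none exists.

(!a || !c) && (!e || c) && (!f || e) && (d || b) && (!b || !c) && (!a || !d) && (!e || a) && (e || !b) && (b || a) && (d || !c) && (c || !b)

UNSATISFIABLE

Try a = false.
(!e) alone gives e = false.
(!f) alone gives f = false.
(!b) alone gives b = false.
That conflicts with the unit clause (b).
Undo a and try a = true.
(!c) alone gives c = false.
(!e) alone gives e = false.
(!f) alone gives f = false.
(!d) alone gives d = false.
(b) alone gives b = true.
That conflicts with the unit clause (!b).
Either choice for a ends in contradiction.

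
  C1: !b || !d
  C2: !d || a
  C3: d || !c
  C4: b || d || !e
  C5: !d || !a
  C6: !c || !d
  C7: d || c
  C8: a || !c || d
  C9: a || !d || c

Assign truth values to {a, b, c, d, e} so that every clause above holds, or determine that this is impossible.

UNSATISFIABLE

Branch on b: set b = false.
Branch on d: set d = false.
Unit clause (!c) forces c = false.
Now (c) is unsatisfied and unit — conflict.
Backtrack on d: now try d = true.
Unit clause (a) forces a = true.
Now (!a) is unsatisfied and unit — conflict.
Neither d = true nor d = false works.
Backtrack on b: now try b = true.
Unit clause (!d) forces d = false.
Unit clause (!c) forces c = false.
Now (c) is unsatisfied and unit — conflict.
Neither b = true nor b = false works.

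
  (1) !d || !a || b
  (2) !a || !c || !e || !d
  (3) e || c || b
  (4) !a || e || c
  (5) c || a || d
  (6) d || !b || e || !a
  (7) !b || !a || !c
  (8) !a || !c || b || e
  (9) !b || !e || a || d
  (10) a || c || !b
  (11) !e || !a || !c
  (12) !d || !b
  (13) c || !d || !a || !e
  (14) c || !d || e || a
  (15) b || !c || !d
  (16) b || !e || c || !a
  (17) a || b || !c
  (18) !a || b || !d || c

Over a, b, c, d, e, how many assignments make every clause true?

There are 2^5 = 32 truth assignments over (a, b, c, d, e).
Split on b. With b = true, the clauses containing b are satisfied and !b drops from the rest; 2 of the 2^4 = 16 assignments to the other variables satisfy what remains.
With b = false, by the same count on the reduced clause set, 1 assignment works.
(One model: a=F, b=F, c=F, d=T, e=T.)
Total: 2 + 1 = 3.

3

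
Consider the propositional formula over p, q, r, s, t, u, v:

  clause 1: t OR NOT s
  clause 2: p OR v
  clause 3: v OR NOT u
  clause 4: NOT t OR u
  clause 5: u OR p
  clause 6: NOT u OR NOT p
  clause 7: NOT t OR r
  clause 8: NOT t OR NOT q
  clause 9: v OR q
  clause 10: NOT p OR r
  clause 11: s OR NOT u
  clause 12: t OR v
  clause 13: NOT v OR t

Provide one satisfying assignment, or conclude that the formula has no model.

p ↦ false,  q ↦ false,  r ↦ true,  s ↦ true,  t ↦ true,  u ↦ true,  v ↦ true

Suppose t = true.
(u) alone gives u = true.
(v) alone gives v = true.
(NOT p) alone gives p = false.
(r) alone gives r = true.
(NOT q) alone gives q = false.
(s) alone gives s = true.
This assignment satisfies each clause.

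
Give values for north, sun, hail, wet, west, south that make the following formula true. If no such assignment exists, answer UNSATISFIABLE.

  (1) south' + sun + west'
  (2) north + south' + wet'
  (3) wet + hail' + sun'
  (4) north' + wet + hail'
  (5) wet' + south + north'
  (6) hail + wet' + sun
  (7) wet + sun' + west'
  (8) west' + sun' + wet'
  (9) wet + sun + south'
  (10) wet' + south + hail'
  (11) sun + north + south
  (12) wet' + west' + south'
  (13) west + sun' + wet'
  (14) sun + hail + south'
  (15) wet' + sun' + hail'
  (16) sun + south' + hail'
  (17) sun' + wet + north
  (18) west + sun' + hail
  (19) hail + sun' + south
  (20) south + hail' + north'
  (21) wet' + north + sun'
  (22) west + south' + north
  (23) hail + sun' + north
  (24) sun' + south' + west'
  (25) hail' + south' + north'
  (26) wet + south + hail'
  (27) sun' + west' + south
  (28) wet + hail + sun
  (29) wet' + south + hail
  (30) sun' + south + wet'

Branch on south: set south = 0.
Branch on wet: set wet = 0.
Unit clause (hail') forces hail = 0.
Unit clause (sun') forces sun = 0.
But (sun) is also a unit clause — contradiction.
Undo wet and try wet = 1.
Unit clause (north') forces north = 0.
Unit clause (hail') forces hail = 0.
But (hail) is also a unit clause — contradiction.
Neither wet = 1 nor wet = 0 works.
Undo south and try south = 1.
Branch on sun: set sun = 1.
Unit clause (west') forces west = 0.
Unit clause (wet') forces wet = 0.
Unit clause (hail') forces hail = 0.
But (hail) is also a unit clause — contradiction.
Undo sun and try sun = 0.
Unit clause (west') forces west = 0.
Unit clause (wet) forces wet = 1.
Unit clause (north) forces north = 1.
Unit clause (hail) forces hail = 1.
But (hail') is also a unit clause — contradiction.
Neither sun = 1 nor sun = 0 works.
Neither south = 1 nor south = 0 works.

UNSATISFIABLE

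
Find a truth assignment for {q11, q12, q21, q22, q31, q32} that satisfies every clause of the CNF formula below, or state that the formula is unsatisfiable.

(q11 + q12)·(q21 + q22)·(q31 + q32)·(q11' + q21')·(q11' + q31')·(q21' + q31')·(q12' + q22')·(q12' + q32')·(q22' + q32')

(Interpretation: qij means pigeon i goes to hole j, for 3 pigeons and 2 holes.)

Case q11 = 1:
The clause (q21') is unit, so q21 = 0.
The clause (q22) is unit, so q22 = 1.
The clause (q31') is unit, so q31 = 0.
The clause (q32) is unit, so q32 = 1.
That conflicts with the unit clause (q32').
That branch fails; take q11 = 0 instead.
The clause (q12) is unit, so q12 = 1.
The clause (q22') is unit, so q22 = 0.
The clause (q21) is unit, so q21 = 1.
The clause (q31') is unit, so q31 = 0.
The clause (q32) is unit, so q32 = 1.
That conflicts with the unit clause (q32').
Neither q11 = 1 nor q11 = 0 works.

UNSATISFIABLE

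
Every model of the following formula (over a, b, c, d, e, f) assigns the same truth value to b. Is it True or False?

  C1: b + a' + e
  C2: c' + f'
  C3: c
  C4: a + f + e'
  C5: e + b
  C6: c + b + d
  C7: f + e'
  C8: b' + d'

True

Suppose b = 0.
(c) alone gives c = 1.
(f') alone gives f = 0.
(e) alone gives e = 1.
That conflicts with the unit clause (e').
So every satisfying assignment has b = True.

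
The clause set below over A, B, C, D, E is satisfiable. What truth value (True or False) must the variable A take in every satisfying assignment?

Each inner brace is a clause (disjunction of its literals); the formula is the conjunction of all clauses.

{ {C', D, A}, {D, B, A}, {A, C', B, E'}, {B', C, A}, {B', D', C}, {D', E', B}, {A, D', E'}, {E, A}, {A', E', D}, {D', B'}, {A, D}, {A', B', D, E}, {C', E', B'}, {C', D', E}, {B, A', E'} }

Suppose A = 0.
The clause (E) is unit, so E = 1.
The clause (D') is unit, so D = 0.
Now (D) is unsatisfied and unit — conflict.
So every satisfying assignment has A = True.

True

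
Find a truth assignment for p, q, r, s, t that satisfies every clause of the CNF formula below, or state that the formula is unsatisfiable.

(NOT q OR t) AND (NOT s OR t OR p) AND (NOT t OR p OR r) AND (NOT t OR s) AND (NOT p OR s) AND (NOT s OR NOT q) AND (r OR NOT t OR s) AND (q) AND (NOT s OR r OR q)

UNSATISFIABLE

(q) alone gives q = true.
(t) alone gives t = true.
(s) alone gives s = true.
But (NOT s) is also a unit clause — contradiction.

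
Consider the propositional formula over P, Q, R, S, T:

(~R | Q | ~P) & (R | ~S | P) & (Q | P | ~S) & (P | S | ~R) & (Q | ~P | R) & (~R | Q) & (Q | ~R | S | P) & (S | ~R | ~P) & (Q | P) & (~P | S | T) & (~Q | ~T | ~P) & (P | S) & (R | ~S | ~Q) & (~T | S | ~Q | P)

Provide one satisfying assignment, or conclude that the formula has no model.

Case R = 1:
The clause (Q) is unit, so Q = 1.
Case P = 1:
The clause (S) is unit, so S = 1.
The clause (~T) is unit, so T = 0.
Every clause now holds.

P ↦ 1; Q ↦ 1; R ↦ 1; S ↦ 1; T ↦ 0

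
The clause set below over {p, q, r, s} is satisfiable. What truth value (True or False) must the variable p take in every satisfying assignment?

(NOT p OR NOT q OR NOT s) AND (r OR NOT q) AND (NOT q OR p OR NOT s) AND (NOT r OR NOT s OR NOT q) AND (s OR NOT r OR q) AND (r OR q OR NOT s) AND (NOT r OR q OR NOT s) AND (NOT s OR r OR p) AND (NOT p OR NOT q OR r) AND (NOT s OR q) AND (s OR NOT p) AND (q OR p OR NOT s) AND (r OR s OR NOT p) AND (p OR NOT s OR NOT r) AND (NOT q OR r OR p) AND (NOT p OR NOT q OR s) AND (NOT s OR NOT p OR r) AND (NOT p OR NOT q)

False

Suppose p = true.
The clause (s) is unit, so s = true.
The clause (NOT q) is unit, so q = false.
But (q) is also a unit clause — contradiction.
So every satisfying assignment has p = False.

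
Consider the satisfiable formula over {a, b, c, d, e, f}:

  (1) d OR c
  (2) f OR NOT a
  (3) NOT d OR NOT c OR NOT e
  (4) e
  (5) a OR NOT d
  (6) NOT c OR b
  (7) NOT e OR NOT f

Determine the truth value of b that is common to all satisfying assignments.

Suppose b = false.
Unit clause (e) forces e = true.
Unit clause (NOT c) forces c = false.
Unit clause (d) forces d = true.
Unit clause (a) forces a = true.
Unit clause (f) forces f = true.
But (NOT f) is also a unit clause — contradiction.
So every satisfying assignment has b = True.

True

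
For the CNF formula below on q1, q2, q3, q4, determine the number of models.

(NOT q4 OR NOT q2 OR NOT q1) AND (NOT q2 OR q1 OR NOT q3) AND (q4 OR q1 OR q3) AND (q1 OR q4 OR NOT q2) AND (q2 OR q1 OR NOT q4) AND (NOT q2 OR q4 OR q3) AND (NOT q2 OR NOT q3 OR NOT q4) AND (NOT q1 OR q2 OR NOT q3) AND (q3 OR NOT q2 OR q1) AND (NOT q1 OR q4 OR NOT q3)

There are 2^4 = 16 truth assignments over (q1, q2, q3, q4).
Split on q1. With q1 = true, the clauses containing q1 are satisfied and NOT q1 drops from the rest; 2 of the 2^3 = 8 assignments to the other variables satisfy what remains.
With q1 = false, by the same count on the reduced clause set, 1 assignment works.
Total: 2 + 1 = 3.

3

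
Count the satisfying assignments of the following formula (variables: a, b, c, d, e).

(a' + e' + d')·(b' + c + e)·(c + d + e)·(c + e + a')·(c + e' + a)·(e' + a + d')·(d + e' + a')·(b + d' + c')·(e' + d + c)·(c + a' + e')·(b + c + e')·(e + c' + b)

There are 2^5 = 32 truth assignments over (a, b, c, d, e).
Split on c. With c = 1, the clauses containing c are satisfied and c' drops from the rest; 6 of the 2^4 = 16 assignments to the other variables satisfy what remains.
With c = 0, by the same count on the reduced clause set, 1 assignment works.
Total: 6 + 1 = 7.

7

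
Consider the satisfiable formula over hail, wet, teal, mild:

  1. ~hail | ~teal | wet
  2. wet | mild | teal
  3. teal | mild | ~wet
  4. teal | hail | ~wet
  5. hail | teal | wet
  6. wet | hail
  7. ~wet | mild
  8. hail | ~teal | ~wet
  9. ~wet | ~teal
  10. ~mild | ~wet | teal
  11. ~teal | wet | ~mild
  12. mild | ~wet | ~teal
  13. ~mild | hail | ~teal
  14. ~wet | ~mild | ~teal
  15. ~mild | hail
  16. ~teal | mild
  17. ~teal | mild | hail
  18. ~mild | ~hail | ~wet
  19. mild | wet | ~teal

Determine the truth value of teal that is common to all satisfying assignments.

Suppose teal = 1.
From the singleton clause (~wet), wet = 0.
From the singleton clause (~hail), hail = 0.
That conflicts with the unit clause (hail).
So every satisfying assignment has teal = False.

False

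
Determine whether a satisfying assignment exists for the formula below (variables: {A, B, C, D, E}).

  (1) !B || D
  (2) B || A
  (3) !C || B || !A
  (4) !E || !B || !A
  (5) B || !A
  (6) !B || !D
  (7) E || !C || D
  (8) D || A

Case B = false:
From the singleton clause (A), A = true.
But (!A) is also a unit clause — contradiction.
That branch fails; take B = true instead.
From the singleton clause (D), D = true.
But (!D) is also a unit clause — contradiction.
Neither B = true nor B = false works.
No assignment satisfies every clause.

No, unsatisfiable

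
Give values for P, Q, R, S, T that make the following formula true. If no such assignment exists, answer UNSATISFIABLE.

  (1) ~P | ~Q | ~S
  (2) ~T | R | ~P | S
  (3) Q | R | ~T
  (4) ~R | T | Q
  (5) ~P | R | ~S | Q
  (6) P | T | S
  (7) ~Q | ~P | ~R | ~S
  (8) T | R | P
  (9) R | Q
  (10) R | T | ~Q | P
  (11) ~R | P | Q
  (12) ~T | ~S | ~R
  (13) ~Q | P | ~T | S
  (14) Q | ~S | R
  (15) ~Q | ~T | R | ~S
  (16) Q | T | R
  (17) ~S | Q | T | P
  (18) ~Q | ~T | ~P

Branch on R: set R = 1.
Branch on T: set T = 0.
(Q) alone gives Q = 1.
Branch on P: set P = 0.
(S) alone gives S = 1.
Every clause now holds.

P ↦ 0,  Q ↦ 1,  R ↦ 1,  S ↦ 1,  T ↦ 0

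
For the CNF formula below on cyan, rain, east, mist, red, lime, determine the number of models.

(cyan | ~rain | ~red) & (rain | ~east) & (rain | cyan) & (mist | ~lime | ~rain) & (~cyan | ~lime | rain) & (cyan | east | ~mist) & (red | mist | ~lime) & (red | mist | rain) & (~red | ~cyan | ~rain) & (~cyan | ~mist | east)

9

There are 2^6 = 64 truth assignments over (cyan, rain, east, mist, red, lime).
Split on cyan. With cyan = 1, the clauses containing cyan are satisfied and ~cyan drops from the rest; 5 of the 2^5 = 32 assignments to the other variables satisfy what remains.
With cyan = 0, by the same count on the reduced clause set, 4 assignments work.
Total: 5 + 4 = 9.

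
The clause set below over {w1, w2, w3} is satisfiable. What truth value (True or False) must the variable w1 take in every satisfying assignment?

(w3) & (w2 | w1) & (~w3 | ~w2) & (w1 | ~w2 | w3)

True

Suppose w1 = 0.
From the singleton clause (w3), w3 = 1.
From the singleton clause (w2), w2 = 1.
Now (~w2) is unsatisfied and unit — conflict.
So every satisfying assignment has w1 = True.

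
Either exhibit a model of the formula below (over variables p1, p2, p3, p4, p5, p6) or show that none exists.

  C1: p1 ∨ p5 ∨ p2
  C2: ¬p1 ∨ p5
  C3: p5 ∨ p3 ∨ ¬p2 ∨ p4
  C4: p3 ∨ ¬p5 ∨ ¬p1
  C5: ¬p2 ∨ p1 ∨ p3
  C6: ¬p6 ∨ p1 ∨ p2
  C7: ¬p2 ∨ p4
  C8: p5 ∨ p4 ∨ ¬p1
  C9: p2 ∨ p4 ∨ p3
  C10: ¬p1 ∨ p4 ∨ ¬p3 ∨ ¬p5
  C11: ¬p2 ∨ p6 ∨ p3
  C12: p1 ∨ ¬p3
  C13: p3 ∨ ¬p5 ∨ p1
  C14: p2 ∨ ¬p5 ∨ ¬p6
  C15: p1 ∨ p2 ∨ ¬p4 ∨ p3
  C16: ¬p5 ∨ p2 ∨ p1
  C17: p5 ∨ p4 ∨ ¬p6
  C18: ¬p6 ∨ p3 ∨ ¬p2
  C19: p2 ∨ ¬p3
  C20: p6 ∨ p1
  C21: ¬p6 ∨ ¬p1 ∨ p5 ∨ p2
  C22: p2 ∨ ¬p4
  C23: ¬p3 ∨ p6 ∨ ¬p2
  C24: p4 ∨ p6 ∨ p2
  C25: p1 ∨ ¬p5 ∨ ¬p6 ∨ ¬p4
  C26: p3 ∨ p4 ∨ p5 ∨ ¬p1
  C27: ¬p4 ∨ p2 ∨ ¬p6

p1=True, p2=True, p3=True, p4=True, p5=True, p6=True

Case p1 = True:
Unit clause (p5) forces p5 = True.
Unit clause (p3) forces p3 = True.
Unit clause (p4) forces p4 = True.
Unit clause (p2) forces p2 = True.
Unit clause (p6) forces p6 = True.
All clauses are satisfied.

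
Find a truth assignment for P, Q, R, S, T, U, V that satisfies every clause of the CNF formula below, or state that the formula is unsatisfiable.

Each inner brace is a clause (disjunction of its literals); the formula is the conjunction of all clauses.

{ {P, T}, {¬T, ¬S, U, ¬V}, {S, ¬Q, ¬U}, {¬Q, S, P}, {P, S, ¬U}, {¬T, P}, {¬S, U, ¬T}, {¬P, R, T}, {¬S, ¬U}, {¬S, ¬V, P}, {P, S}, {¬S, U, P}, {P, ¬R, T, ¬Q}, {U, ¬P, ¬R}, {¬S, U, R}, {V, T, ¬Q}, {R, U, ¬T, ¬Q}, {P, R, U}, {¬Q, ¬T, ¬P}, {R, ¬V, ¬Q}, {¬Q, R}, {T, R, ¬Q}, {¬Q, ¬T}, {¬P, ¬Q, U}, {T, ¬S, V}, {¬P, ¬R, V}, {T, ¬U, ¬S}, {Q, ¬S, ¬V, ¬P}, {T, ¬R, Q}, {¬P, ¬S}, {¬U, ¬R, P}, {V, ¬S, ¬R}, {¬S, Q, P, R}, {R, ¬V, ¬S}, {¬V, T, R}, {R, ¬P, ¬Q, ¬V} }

Branch on P: set P = True.
Unit clause (¬S) forces S = False.
Branch on Q: set Q = False.
Branch on R: set R = False.
Unit clause (T) forces T = True.
Every clause is now satisfied; U, V are unconstrained.

P: True; Q: False; R: False; S: False; T: True; U: True; V: True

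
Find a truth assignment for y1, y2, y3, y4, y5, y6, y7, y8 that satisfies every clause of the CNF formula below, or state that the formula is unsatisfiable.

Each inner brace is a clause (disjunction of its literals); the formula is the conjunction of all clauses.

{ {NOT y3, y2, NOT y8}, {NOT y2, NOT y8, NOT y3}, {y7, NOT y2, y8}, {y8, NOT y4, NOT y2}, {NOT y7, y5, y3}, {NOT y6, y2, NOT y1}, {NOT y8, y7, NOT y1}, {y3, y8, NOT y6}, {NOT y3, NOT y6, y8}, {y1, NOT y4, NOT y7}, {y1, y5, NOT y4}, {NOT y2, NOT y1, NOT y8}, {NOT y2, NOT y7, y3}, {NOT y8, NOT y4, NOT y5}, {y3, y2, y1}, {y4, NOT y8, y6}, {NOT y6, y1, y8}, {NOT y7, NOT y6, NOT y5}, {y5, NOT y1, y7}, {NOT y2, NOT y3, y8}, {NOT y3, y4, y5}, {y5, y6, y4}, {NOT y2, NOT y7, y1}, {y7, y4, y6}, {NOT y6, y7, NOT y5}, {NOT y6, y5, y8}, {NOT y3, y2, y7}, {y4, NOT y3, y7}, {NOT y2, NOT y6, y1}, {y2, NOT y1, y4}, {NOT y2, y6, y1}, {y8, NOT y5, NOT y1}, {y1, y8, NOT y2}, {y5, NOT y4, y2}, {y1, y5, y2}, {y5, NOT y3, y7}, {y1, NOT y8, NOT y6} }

Suppose y3 = true.
Suppose y2 = false.
Unit clause (NOT y8) forces y8 = false.
Unit clause (NOT y6) forces y6 = false.
Unit clause (y7) forces y7 = true.
Suppose y1 = false.
Unit clause (NOT y4) forces y4 = false.
Unit clause (y5) forces y5 = true.
All clauses are satisfied.

y1 ↦ false; y2 ↦ false; y3 ↦ true; y4 ↦ false; y5 ↦ true; y6 ↦ false; y7 ↦ true; y8 ↦ false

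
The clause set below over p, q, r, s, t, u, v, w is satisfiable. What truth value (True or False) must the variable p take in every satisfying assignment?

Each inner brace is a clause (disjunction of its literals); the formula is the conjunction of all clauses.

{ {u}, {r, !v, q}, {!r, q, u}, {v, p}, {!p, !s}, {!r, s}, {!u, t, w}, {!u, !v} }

Suppose p = false.
Unit clause (u) forces u = true.
Unit clause (v) forces v = true.
But (!v) is also a unit clause — contradiction.
So every satisfying assignment has p = True.

True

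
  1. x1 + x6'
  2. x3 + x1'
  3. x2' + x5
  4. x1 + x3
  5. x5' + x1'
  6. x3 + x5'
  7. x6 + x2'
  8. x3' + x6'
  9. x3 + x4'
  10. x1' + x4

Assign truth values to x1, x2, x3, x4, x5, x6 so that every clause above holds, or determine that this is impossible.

Suppose x1 = 1.
The clause (x3) is unit, so x3 = 1.
The clause (x5') is unit, so x5 = 0.
The clause (x2') is unit, so x2 = 0.
The clause (x6') is unit, so x6 = 0.
The clause (x4) is unit, so x4 = 1.
All clauses are satisfied.

x1: 1,  x2: 0,  x3: 1,  x4: 1,  x5: 0,  x6: 0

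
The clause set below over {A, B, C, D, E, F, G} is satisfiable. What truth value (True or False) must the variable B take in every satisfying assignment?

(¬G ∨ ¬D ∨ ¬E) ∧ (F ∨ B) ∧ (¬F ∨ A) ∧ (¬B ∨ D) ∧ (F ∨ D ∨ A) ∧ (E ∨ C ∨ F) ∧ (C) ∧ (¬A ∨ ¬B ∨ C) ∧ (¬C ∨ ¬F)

True

Suppose B = False.
The clause (F) is unit, so F = True.
The clause (A) is unit, so A = True.
The clause (C) is unit, so C = True.
That conflicts with the unit clause (¬C).
So every satisfying assignment has B = True.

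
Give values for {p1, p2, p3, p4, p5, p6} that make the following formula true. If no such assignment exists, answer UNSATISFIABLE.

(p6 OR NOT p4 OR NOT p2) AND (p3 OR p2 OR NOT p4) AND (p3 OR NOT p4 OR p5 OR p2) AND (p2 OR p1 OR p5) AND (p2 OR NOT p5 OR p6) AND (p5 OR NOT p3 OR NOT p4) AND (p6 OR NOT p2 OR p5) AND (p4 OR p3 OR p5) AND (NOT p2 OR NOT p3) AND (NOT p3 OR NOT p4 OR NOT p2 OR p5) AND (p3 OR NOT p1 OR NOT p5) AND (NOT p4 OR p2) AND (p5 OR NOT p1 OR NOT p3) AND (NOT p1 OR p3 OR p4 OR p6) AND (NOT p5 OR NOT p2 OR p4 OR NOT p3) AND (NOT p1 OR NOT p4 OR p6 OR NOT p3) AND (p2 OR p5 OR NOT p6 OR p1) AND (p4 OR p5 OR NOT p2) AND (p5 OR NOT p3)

p1 ↦ false,  p2 ↦ true,  p3 ↦ false,  p4 ↦ true,  p5 ↦ false,  p6 ↦ true

Case p2 = true:
From the singleton clause (NOT p3), p3 = false.
Case p6 = true:
Case p4 = true:
Case p1 = false:
All clauses hold; p5 can take either value.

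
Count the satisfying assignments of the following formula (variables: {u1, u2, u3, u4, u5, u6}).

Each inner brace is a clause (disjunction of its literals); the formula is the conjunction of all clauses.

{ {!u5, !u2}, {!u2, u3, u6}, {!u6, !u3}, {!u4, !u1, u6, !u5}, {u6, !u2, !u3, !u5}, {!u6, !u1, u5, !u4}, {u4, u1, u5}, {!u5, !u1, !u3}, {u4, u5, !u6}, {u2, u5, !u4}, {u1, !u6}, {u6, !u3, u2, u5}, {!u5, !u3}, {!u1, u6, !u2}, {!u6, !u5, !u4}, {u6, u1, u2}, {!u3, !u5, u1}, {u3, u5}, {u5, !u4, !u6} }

There are 2^6 = 64 truth assignments over (u1, u2, u3, u4, u5, u6).
Split on u2. With u2 = true, the clauses containing u2 are satisfied and !u2 drops from the rest; 1 of the 2^5 = 32 assignments to the other variables satisfy what remains.
With u2 = false, by the same count on the reduced clause set, 2 assignments work.
Total: 1 + 2 = 3.

3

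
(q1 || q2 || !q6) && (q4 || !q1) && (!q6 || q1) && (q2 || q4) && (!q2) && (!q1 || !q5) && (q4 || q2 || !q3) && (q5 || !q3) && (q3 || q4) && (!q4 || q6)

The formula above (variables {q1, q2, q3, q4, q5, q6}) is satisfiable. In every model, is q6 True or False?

Suppose q6 = false.
The clause (!q2) is unit, so q2 = false.
The clause (q4) is unit, so q4 = true.
That conflicts with the unit clause (!q4).
So every satisfying assignment has q6 = True.

True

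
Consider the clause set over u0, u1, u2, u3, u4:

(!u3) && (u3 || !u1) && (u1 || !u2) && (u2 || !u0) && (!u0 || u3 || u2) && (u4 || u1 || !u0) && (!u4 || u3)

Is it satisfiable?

Yes, satisfiable

The clause (!u3) is unit, so u3 = false.
The clause (!u1) is unit, so u1 = false.
The clause (!u2) is unit, so u2 = false.
The clause (!u0) is unit, so u0 = false.
The clause (!u4) is unit, so u4 = false.
All clauses are satisfied.
A satisfying assignment: u0 ↦ false,  u1 ↦ false,  u2 ↦ false,  u3 ↦ false,  u4 ↦ false.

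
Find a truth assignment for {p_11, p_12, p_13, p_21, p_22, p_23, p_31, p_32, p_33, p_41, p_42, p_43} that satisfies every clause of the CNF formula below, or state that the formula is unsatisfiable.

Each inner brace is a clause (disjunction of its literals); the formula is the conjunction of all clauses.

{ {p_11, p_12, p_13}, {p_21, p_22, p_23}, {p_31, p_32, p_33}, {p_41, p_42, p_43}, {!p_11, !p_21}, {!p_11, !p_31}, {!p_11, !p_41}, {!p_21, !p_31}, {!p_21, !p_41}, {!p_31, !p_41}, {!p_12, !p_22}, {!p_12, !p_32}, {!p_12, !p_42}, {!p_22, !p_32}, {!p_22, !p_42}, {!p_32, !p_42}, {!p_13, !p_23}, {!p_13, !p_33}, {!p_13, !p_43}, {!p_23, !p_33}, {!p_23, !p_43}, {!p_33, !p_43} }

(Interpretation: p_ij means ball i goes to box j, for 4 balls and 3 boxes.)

Branch on p_11: set p_11 = false.
Branch on p_12: set p_12 = true.
(!p_22) alone gives p_22 = false.
(!p_32) alone gives p_32 = false.
(!p_42) alone gives p_42 = false.
Branch on p_21: set p_21 = true.
(!p_31) alone gives p_31 = false.
(p_33) alone gives p_33 = true.
(!p_41) alone gives p_41 = false.
(p_43) alone gives p_43 = true.
But (!p_43) is also a unit clause — contradiction.
Undo p_21 and try p_21 = false.
(p_23) alone gives p_23 = true.
(!p_13) alone gives p_13 = false.
(!p_33) alone gives p_33 = false.
(p_31) alone gives p_31 = true.
(!p_41) alone gives p_41 = false.
(p_43) alone gives p_43 = true.
But (!p_43) is also a unit clause — contradiction.
Both values of p_21 lead to a conflict.
Undo p_12 and try p_12 = false.
(p_13) alone gives p_13 = true.
(!p_23) alone gives p_23 = false.
(!p_33) alone gives p_33 = false.
(!p_43) alone gives p_43 = false.
Branch on p_21: set p_21 = true.
(!p_31) alone gives p_31 = false.
(p_32) alone gives p_32 = true.
(!p_41) alone gives p_41 = false.
(p_42) alone gives p_42 = true.
But (!p_42) is also a unit clause — contradiction.
Undo p_21 and try p_21 = false.
(p_22) alone gives p_22 = true.
(!p_32) alone gives p_32 = false.
(p_31) alone gives p_31 = true.
(!p_41) alone gives p_41 = false.
(p_42) alone gives p_42 = true.
But (!p_42) is also a unit clause — contradiction.
Both values of p_21 lead to a conflict.
Both values of p_12 lead to a conflict.
Undo p_11 and try p_11 = true.
(!p_21) alone gives p_21 = false.
(!p_31) alone gives p_31 = false.
(!p_41) alone gives p_41 = false.
Branch on p_22: set p_22 = true.
(!p_12) alone gives p_12 = false.
(!p_32) alone gives p_32 = false.
(p_33) alone gives p_33 = true.
(!p_42) alone gives p_42 = false.
(p_43) alone gives p_43 = true.
But (!p_43) is also a unit clause — contradiction.
Undo p_22 and try p_22 = false.
(p_23) alone gives p_23 = true.
(!p_13) alone gives p_13 = false.
(!p_33) alone gives p_33 = false.
(p_32) alone gives p_32 = true.
(!p_12) alone gives p_12 = false.
(!p_42) alone gives p_42 = false.
(p_43) alone gives p_43 = true.
But (!p_43) is also a unit clause — contradiction.
Both values of p_22 lead to a conflict.
Both values of p_11 lead to a conflict.

UNSATISFIABLE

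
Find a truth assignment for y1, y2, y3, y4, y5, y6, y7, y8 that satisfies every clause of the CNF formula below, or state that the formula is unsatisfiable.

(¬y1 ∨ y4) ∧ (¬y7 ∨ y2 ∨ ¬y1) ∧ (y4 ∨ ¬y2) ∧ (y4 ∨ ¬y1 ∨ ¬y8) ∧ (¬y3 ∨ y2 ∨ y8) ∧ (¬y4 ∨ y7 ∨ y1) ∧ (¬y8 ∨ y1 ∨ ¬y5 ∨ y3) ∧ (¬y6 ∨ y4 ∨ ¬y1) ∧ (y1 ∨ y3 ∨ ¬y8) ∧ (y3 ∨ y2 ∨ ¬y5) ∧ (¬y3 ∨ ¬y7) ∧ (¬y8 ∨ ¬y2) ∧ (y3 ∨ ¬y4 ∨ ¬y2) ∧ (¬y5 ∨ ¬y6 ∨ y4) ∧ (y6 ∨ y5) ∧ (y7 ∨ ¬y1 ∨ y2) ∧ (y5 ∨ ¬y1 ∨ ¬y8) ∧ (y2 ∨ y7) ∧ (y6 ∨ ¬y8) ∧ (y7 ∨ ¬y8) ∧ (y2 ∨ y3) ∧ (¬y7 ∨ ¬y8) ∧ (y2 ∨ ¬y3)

Case y1 = True:
The clause (y4) is unit, so y4 = True.
Case y7 = False:
The clause (y2) is unit, so y2 = True.
The clause (¬y8) is unit, so y8 = False.
The clause (y3) is unit, so y3 = True.
Case y6 = True:
Every clause is now satisfied; y5 is unconstrained.

y1: True; y2: True; y3: True; y4: True; y5: False; y6: True; y7: False; y8: False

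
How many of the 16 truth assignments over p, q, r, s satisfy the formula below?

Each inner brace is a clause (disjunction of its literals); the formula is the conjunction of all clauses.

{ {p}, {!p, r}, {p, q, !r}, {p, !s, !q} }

There are 2^4 = 16 truth assignments over (p, q, r, s).
Check each against the 4 clauses (columns in the order p, q, r, s):
  F F F F  ✗ fails (p)
  F F F T  ✗ fails (p)
  F F T F  ✗ fails (p)
  F F T T  ✗ fails (p)
  F T F F  ✗ fails (p)
  F T F T  ✗ fails (p)
  F T T F  ✗ fails (p)
  F T T T  ✗ fails (p)
  T F F F  ✗ fails (!p || r)
  T F F T  ✗ fails (!p || r)
  T F T F  ✓ satisfies all
  T F T T  ✓ satisfies all
  T T F F  ✗ fails (!p || r)
  T T F T  ✗ fails (!p || r)
  T T T F  ✓ satisfies all
  T T T T  ✓ satisfies all
4 of the 16 rows are models.

4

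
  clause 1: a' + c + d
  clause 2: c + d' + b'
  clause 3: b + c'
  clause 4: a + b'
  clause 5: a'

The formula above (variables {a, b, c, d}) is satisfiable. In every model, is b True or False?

Suppose b = 1.
From the singleton clause (a), a = 1.
That conflicts with the unit clause (a').
So every satisfying assignment has b = False.

False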